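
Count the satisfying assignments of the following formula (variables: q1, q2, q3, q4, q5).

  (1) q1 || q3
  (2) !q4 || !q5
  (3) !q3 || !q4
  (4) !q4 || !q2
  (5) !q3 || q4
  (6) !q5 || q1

There are 2^5 = 32 truth assignments over (q1, q2, q3, q4, q5).
Split on q2. With q2 = true, the clauses containing q2 are satisfied and !q2 drops from the rest; 2 of the 2^4 = 16 assignments to the other variables satisfy what remains.
With q2 = false, by the same count on the reduced clause set, 3 assignments work.
Total: 2 + 3 = 5.

5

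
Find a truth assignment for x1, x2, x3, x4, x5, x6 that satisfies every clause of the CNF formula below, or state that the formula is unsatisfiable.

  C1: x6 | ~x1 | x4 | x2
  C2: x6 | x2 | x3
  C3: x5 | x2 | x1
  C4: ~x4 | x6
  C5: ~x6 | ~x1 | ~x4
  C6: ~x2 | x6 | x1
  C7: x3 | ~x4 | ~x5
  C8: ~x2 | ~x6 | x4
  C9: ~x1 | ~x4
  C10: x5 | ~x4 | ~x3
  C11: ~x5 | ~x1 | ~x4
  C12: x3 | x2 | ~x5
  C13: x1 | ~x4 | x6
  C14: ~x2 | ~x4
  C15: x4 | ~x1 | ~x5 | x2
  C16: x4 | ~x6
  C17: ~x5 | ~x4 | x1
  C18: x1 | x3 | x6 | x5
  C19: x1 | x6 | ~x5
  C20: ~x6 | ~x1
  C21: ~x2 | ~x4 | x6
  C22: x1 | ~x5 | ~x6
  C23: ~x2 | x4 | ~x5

x1=1, x2=1, x3=1, x4=0, x5=0, x6=0

Try x4 = 0.
The clause (~x6) is unit, so x6 = 0.
Try x1 = 1.
The clause (x2) is unit, so x2 = 1.
The clause (~x5) is unit, so x5 = 0.
Every clause is now satisfied; x3 is unconstrained.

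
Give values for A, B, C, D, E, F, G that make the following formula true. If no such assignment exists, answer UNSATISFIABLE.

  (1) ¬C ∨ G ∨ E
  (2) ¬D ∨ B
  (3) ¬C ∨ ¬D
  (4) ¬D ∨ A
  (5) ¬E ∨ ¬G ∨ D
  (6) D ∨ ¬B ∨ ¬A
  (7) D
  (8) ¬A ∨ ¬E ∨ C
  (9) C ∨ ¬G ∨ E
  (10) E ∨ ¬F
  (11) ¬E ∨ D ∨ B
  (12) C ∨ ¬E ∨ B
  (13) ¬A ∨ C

UNSATISFIABLE

(D) alone gives D = True.
(B) alone gives B = True.
(¬C) alone gives C = False.
(A) alone gives A = True.
That conflicts with the unit clause (¬A).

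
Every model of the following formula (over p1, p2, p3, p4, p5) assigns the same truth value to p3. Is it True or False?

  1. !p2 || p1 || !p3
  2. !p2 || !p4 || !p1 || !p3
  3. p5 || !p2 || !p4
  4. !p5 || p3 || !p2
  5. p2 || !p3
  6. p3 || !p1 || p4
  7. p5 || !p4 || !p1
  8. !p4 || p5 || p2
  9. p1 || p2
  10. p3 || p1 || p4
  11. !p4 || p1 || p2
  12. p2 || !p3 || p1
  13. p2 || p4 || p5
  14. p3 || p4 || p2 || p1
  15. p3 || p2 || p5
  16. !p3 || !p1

False

Suppose p3 = true.
Unit clause (p2) forces p2 = true.
Unit clause (p1) forces p1 = true.
Now (!p1) is unsatisfied and unit — conflict.
So every satisfying assignment has p3 = False.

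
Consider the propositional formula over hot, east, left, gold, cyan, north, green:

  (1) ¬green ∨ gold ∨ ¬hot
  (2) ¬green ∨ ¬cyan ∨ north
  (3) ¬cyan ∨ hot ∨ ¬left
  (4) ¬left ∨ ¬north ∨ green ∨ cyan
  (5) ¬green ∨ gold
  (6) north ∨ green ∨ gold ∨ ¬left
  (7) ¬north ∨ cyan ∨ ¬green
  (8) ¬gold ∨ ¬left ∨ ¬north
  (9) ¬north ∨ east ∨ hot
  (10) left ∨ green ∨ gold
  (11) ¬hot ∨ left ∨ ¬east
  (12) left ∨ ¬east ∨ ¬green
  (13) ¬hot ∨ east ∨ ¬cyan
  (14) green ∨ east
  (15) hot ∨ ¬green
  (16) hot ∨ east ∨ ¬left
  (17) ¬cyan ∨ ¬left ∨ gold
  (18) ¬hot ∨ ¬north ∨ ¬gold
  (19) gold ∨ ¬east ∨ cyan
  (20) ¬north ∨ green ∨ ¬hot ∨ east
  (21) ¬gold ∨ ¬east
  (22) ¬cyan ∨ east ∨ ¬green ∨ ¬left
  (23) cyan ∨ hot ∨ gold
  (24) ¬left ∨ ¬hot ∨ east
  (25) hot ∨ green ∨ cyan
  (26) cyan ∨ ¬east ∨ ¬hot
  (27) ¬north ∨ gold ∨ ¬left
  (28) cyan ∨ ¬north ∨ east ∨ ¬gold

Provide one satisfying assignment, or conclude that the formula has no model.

hot: True,  east: False,  left: False,  gold: True,  cyan: False,  north: False,  green: True

Case green = True:
The clause (gold) is unit, so gold = True.
The clause (hot) is unit, so hot = True.
The clause (¬north) is unit, so north = False.
The clause (¬cyan) is unit, so cyan = False.
The clause (¬east) is unit, so east = False.
The clause (¬left) is unit, so left = False.
Every clause now holds.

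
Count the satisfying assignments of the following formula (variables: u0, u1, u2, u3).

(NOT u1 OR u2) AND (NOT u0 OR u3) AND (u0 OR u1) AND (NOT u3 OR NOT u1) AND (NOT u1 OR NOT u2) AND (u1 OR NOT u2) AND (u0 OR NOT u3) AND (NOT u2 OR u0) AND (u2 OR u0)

1

There are 2^4 = 16 truth assignments over (u0, u1, u2, u3).
Check each against the 9 clauses (columns in the order u0, u1, u2, u3):
  F F F F  ✗ fails (u0 OR u1)
  F F F T  ✗ fails (u0 OR u1)
  F F T F  ✗ fails (u0 OR u1)
  F F T T  ✗ fails (u0 OR u1)
  F T F F  ✗ fails (NOT u1 OR u2)
  F T F T  ✗ fails (NOT u1 OR u2)
  F T T F  ✗ fails (NOT u1 OR NOT u2)
  F T T T  ✗ fails (NOT u3 OR NOT u1)
  T F F F  ✗ fails (NOT u0 OR u3)
  T F F T  ✓ satisfies all
  T F T F  ✗ fails (NOT u0 OR u3)
  T F T T  ✗ fails (u1 OR NOT u2)
  T T F F  ✗ fails (NOT u1 OR u2)
  T T F T  ✗ fails (NOT u1 OR u2)
  T T T F  ✗ fails (NOT u0 OR u3)
  T T T T  ✗ fails (NOT u3 OR NOT u1)
1 of the 16 rows is a model.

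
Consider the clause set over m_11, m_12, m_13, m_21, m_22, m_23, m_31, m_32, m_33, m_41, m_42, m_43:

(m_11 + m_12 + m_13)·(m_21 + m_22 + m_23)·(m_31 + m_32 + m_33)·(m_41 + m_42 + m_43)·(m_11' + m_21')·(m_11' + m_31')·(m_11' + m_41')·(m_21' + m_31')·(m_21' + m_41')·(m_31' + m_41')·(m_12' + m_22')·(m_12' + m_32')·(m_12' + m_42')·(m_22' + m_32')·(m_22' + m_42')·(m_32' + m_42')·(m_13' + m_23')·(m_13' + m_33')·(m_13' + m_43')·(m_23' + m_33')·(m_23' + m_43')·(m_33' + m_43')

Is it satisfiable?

Unsatisfiable

Case m_11 = 0:
Case m_12 = 1:
From the singleton clause (m_22'), m_22 = 0.
From the singleton clause (m_32'), m_32 = 0.
From the singleton clause (m_42'), m_42 = 0.
Case m_21 = 1:
From the singleton clause (m_31'), m_31 = 0.
From the singleton clause (m_33), m_33 = 1.
From the singleton clause (m_41'), m_41 = 0.
From the singleton clause (m_43), m_43 = 1.
But (m_43') is also a unit clause — contradiction.
So m_21 must be the other value — set m_21 = 0.
From the singleton clause (m_23), m_23 = 1.
From the singleton clause (m_13'), m_13 = 0.
From the singleton clause (m_33'), m_33 = 0.
From the singleton clause (m_31), m_31 = 1.
From the singleton clause (m_41'), m_41 = 0.
From the singleton clause (m_43), m_43 = 1.
But (m_43') is also a unit clause — contradiction.
Either choice for m_21 ends in contradiction.
So m_12 must be the other value — set m_12 = 0.
From the singleton clause (m_13), m_13 = 1.
From the singleton clause (m_23'), m_23 = 0.
From the singleton clause (m_33'), m_33 = 0.
From the singleton clause (m_43'), m_43 = 0.
Case m_21 = 1:
From the singleton clause (m_31'), m_31 = 0.
From the singleton clause (m_32), m_32 = 1.
From the singleton clause (m_41'), m_41 = 0.
From the singleton clause (m_42), m_42 = 1.
But (m_42') is also a unit clause — contradiction.
So m_21 must be the other value — set m_21 = 0.
From the singleton clause (m_22), m_22 = 1.
From the singleton clause (m_32'), m_32 = 0.
From the singleton clause (m_31), m_31 = 1.
From the singleton clause (m_41'), m_41 = 0.
From the singleton clause (m_42), m_42 = 1.
But (m_42') is also a unit clause — contradiction.
Either choice for m_21 ends in contradiction.
Either choice for m_12 ends in contradiction.
So m_11 must be the other value — set m_11 = 1.
From the singleton clause (m_21'), m_21 = 0.
From the singleton clause (m_31'), m_31 = 0.
From the singleton clause (m_41'), m_41 = 0.
Case m_22 = 1:
From the singleton clause (m_12'), m_12 = 0.
From the singleton clause (m_32'), m_32 = 0.
From the singleton clause (m_33), m_33 = 1.
From the singleton clause (m_42'), m_42 = 0.
From the singleton clause (m_43), m_43 = 1.
But (m_43') is also a unit clause — contradiction.
So m_22 must be the other value — set m_22 = 0.
From the singleton clause (m_23), m_23 = 1.
From the singleton clause (m_13'), m_13 = 0.
From the singleton clause (m_33'), m_33 = 0.
From the singleton clause (m_32), m_32 = 1.
From the singleton clause (m_12'), m_12 = 0.
From the singleton clause (m_42'), m_42 = 0.
From the singleton clause (m_43), m_43 = 1.
But (m_43') is also a unit clause — contradiction.
Either choice for m_22 ends in contradiction.
Either choice for m_11 ends in contradiction.
No assignment satisfies every clause.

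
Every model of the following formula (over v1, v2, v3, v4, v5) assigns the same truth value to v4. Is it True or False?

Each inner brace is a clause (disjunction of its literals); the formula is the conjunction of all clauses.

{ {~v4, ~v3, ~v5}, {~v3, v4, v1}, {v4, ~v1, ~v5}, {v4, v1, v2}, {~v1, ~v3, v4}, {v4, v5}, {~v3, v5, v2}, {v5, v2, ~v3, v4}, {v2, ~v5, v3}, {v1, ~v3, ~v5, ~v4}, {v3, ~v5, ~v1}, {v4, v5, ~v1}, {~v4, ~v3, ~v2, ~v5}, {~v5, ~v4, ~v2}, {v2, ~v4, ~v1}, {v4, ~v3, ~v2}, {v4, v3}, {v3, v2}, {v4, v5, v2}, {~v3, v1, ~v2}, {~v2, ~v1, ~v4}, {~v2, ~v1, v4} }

True

Suppose v4 = 0.
Unit clause (v5) forces v5 = 1.
Unit clause (~v1) forces v1 = 0.
Unit clause (~v3) forces v3 = 0.
But (v3) is also a unit clause — contradiction.
So every satisfying assignment has v4 = True.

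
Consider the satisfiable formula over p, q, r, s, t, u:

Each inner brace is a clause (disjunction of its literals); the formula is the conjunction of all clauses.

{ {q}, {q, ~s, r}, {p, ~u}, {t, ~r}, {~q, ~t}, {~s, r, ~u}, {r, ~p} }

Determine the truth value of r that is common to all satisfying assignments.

False

Suppose r = 1.
Unit clause (q) forces q = 1.
Unit clause (t) forces t = 1.
But (~t) is also a unit clause — contradiction.
So every satisfying assignment has r = False.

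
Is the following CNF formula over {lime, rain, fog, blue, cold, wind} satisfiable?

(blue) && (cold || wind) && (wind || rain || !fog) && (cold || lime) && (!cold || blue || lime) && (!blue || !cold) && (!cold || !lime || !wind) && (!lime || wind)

The clause (blue) is unit, so blue = true.
The clause (!cold) is unit, so cold = false.
The clause (wind) is unit, so wind = true.
The clause (lime) is unit, so lime = true.
Every clause is now satisfied; rain, fog are unconstrained.
A satisfying assignment: lime=true; rain=true; fog=false; blue=true; cold=false; wind=true.

Yes, satisfiable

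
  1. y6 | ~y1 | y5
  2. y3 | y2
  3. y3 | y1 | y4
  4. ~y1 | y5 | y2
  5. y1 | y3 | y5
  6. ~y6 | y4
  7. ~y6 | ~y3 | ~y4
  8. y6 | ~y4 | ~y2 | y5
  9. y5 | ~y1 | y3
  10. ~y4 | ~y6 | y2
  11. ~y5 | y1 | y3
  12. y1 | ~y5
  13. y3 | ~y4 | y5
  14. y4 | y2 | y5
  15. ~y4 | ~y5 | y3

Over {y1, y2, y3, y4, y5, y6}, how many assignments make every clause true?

7

There are 2^6 = 64 truth assignments over (y1, y2, y3, y4, y5, y6).
Split on y2. With y2 = 1, the clauses containing y2 are satisfied and ~y2 drops from the rest; 4 of the 2^5 = 32 assignments to the other variables satisfy what remains.
With y2 = 0, by the same count on the reduced clause set, 3 assignments work.
(One model: y1=F, y2=F, y3=T, y4=T, y5=F, y6=F.)
Total: 4 + 3 = 7.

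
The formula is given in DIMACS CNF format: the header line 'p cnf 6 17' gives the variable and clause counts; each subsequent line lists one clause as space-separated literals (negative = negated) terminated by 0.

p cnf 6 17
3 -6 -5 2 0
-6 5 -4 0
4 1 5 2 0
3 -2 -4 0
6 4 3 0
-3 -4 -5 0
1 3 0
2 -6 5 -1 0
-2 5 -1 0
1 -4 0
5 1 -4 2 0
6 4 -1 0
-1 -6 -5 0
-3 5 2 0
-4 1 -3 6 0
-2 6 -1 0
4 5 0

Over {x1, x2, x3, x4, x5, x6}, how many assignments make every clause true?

6

There are 2^6 = 64 truth assignments over (x1, x2, x3, x4, x5, x6).
Split on x4. With x4 = True, the clauses containing x4 are satisfied and ¬x4 drops from the rest; 2 of the 2^5 = 32 assignments to the other variables satisfy what remains.
With x4 = False, by the same count on the reduced clause set, 4 assignments work.
(One model: x1=F, x2=F, x3=T, x4=F, x5=T, x6=F.)
Total: 2 + 4 = 6.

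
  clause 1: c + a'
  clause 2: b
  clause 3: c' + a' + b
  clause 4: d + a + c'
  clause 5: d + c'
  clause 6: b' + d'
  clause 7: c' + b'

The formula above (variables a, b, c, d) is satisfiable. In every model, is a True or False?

Suppose a = 1.
(c) alone gives c = 1.
(b) alone gives b = 1.
But (b') is also a unit clause — contradiction.
So every satisfying assignment has a = False.

False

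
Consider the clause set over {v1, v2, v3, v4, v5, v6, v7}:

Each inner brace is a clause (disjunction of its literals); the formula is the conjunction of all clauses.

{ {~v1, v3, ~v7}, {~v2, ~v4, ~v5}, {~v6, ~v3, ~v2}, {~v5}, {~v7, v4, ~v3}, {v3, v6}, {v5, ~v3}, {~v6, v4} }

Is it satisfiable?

Satisfiable

From the singleton clause (~v5), v5 = 0.
From the singleton clause (~v3), v3 = 0.
From the singleton clause (v6), v6 = 1.
From the singleton clause (v4), v4 = 1.
Suppose v1 = 1.
From the singleton clause (~v7), v7 = 0.
All clauses hold; v2 can take either value.
A satisfying assignment: v1=1; v2=0; v3=0; v4=1; v5=0; v6=1; v7=0.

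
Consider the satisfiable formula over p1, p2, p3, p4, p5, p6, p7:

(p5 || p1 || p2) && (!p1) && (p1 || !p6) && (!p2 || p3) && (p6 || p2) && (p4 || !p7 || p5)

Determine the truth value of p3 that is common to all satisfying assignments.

True

Suppose p3 = false.
From the singleton clause (!p1), p1 = false.
From the singleton clause (!p6), p6 = false.
From the singleton clause (!p2), p2 = false.
That conflicts with the unit clause (p2).
So every satisfying assignment has p3 = True.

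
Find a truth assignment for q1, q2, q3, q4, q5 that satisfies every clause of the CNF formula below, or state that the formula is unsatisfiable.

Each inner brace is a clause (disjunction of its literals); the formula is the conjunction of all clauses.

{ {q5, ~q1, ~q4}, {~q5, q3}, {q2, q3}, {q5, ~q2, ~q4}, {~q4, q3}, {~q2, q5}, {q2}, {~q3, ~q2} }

The clause (q2) is unit, so q2 = 1.
The clause (q5) is unit, so q5 = 1.
The clause (q3) is unit, so q3 = 1.
But (~q3) is also a unit clause — contradiction.

UNSATISFIABLE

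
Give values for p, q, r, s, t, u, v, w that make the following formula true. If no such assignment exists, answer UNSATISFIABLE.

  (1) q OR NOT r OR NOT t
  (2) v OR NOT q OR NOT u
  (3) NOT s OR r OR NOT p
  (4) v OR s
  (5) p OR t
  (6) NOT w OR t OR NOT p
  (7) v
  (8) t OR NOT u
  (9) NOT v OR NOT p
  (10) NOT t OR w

Unit clause (v) forces v = true.
Unit clause (NOT p) forces p = false.
Unit clause (t) forces t = true.
Unit clause (w) forces w = true.
Case q = false:
Unit clause (NOT r) forces r = false.
All clauses hold; s, u can take either value.

p: false,  q: false,  r: false,  s: false,  t: true,  u: false,  v: true,  w: true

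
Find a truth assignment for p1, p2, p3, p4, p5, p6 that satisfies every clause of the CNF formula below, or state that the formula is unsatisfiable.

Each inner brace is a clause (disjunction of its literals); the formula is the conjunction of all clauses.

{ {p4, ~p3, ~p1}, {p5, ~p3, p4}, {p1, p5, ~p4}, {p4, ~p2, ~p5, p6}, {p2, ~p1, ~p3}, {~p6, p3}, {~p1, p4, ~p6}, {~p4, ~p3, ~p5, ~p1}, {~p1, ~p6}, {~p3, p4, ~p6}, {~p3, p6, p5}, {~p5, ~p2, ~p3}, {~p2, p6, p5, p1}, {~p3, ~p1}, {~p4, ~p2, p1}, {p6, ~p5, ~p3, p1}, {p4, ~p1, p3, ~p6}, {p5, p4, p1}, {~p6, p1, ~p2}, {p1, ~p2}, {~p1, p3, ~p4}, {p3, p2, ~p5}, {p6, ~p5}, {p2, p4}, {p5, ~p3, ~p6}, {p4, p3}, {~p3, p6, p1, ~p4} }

Try p6 = 1.
(p3) alone gives p3 = 1.
(~p1) alone gives p1 = 0.
(p4) alone gives p4 = 1.
(p5) alone gives p5 = 1.
(~p2) alone gives p2 = 0.
This assignment satisfies each clause.

p1: 0; p2: 0; p3: 1; p4: 1; p5: 1; p6: 1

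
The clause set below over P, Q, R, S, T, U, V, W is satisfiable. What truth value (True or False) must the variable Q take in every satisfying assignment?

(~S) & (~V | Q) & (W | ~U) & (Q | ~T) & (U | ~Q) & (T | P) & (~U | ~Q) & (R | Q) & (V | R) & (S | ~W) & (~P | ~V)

False

Suppose Q = 1.
From the singleton clause (~S), S = 0.
From the singleton clause (U), U = 1.
That conflicts with the unit clause (~U).
So every satisfying assignment has Q = False.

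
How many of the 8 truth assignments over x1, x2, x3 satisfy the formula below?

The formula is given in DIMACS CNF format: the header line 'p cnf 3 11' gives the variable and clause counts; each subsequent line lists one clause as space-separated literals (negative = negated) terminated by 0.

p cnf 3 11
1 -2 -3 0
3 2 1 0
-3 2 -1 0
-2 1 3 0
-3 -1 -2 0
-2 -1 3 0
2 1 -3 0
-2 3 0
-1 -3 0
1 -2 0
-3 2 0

1

There are 2^3 = 8 truth assignments over (x1, x2, x3).
Split on x1. With x1 = True, the clauses containing x1 are satisfied and ¬x1 drops from the rest; 1 of the 2^2 = 4 assignments to the other variables satisfy what remains.
With x1 = False, by the same count on the reduced clause set, 0 assignments work.
(One model: x1=T, x2=F, x3=F.)
Total: 1 + 0 = 1.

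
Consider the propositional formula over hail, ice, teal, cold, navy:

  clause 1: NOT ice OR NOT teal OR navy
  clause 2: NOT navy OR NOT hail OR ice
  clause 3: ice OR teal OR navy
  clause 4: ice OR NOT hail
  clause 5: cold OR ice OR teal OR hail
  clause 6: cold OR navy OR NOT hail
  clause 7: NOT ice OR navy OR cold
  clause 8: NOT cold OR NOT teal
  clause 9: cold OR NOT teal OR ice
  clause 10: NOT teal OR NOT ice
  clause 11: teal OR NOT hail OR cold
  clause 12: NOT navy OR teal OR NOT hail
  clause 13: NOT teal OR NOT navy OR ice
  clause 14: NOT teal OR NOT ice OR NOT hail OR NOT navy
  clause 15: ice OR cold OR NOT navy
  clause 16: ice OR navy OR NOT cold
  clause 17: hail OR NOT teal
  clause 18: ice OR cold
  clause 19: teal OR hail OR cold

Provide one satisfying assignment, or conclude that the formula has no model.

Suppose ice = false.
The clause (NOT hail) is unit, so hail = false.
The clause (NOT teal) is unit, so teal = false.
The clause (navy) is unit, so navy = true.
The clause (cold) is unit, so cold = true.
All clauses are satisfied.

hail=false,  ice=false,  teal=false,  cold=true,  navy=true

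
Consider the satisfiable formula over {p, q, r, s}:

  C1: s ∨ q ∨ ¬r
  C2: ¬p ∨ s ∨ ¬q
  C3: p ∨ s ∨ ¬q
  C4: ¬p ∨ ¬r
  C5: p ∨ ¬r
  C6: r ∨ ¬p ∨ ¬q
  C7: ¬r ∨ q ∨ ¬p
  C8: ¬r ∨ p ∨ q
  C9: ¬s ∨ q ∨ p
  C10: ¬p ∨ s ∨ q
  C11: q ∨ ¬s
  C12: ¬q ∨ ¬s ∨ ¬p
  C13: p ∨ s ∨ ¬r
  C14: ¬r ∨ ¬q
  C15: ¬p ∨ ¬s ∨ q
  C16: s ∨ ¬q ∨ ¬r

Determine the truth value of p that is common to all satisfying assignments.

Suppose p = True.
Unit clause (¬r) forces r = False.
Unit clause (¬q) forces q = False.
Unit clause (s) forces s = True.
But (¬s) is also a unit clause — contradiction.
So every satisfying assignment has p = False.

False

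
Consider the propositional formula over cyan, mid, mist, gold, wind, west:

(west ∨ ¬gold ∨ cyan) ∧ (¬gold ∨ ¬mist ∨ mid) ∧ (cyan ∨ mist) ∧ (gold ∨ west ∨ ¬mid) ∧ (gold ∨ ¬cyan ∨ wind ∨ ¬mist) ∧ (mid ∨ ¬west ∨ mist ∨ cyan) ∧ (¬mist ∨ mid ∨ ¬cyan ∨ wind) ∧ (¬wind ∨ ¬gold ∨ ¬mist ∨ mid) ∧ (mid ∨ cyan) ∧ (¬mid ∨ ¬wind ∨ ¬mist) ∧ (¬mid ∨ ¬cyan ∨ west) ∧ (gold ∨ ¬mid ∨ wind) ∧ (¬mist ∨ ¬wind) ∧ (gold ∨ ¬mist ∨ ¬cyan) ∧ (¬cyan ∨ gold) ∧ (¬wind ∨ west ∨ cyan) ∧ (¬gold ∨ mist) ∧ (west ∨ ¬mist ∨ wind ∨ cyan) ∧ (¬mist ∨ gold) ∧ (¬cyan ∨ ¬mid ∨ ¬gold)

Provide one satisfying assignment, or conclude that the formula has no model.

Try cyan = False.
From the singleton clause (mist), mist = True.
From the singleton clause (mid), mid = True.
From the singleton clause (¬wind), wind = False.
From the singleton clause (gold), gold = True.
From the singleton clause (west), west = True.
Every clause now holds.

cyan: False; mid: True; mist: True; gold: True; wind: False; west: True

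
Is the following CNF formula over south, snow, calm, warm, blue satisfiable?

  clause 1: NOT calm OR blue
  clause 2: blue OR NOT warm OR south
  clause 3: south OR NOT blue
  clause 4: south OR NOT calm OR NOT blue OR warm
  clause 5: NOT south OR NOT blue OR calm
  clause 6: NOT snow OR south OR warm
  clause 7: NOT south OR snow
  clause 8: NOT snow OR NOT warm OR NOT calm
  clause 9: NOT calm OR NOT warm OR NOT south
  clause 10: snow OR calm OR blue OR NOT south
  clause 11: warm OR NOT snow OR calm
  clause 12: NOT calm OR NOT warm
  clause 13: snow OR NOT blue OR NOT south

Yes

Try calm = false.
Try south = false.
From the singleton clause (NOT blue), blue = false.
From the singleton clause (NOT warm), warm = false.
From the singleton clause (NOT snow), snow = false.
Every clause now holds.
A satisfying assignment: south=false; snow=false; calm=false; warm=false; blue=false.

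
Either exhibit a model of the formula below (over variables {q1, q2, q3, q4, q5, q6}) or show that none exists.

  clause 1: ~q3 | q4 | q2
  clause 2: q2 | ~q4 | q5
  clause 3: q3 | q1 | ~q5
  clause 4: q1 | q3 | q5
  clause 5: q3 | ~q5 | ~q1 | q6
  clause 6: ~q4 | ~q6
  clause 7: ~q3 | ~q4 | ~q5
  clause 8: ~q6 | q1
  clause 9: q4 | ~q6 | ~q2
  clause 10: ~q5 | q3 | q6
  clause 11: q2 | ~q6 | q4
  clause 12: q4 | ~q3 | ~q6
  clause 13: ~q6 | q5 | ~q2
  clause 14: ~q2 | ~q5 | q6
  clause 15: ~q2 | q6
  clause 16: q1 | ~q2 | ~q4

Suppose q4 = 0.
Suppose q3 = 0.
Suppose q1 = 1.
Suppose q5 = 0.
Suppose q6 = 0.
The clause (~q2) is unit, so q2 = 0.
Every clause now holds.

q1 ↦ 1; q2 ↦ 0; q3 ↦ 0; q4 ↦ 0; q5 ↦ 0; q6 ↦ 0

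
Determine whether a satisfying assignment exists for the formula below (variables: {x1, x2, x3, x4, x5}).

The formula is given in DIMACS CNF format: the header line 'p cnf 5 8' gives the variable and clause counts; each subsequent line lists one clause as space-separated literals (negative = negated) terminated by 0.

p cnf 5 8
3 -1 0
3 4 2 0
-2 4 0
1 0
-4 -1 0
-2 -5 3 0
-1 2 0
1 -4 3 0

No, unsatisfiable

The clause (x1) is unit, so x1 = True.
The clause (x3) is unit, so x3 = True.
The clause (¬x4) is unit, so x4 = False.
The clause (¬x2) is unit, so x2 = False.
That conflicts with the unit clause (x2).
No assignment satisfies every clause.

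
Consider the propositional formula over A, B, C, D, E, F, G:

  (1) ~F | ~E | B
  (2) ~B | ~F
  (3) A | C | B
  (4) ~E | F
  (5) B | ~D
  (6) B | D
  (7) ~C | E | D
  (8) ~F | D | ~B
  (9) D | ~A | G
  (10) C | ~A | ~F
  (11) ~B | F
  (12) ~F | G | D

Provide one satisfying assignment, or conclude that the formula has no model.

Try B = 0.
(~D) alone gives D = 0.
But (D) is also a unit clause — contradiction.
Backtrack on B: now try B = 1.
(~F) alone gives F = 0.
But (F) is also a unit clause — contradiction.
Neither B = 1 nor B = 0 works.

UNSATISFIABLE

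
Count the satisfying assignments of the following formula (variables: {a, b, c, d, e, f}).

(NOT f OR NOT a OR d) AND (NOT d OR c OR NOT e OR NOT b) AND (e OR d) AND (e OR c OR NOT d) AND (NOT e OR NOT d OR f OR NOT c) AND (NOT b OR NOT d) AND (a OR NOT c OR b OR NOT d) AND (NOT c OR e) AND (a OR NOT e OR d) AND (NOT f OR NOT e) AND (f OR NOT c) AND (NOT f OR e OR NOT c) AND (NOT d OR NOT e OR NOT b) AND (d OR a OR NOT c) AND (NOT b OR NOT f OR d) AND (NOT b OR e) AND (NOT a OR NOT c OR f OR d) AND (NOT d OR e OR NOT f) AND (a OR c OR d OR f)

There are 2^6 = 64 truth assignments over (a, b, c, d, e, f).
Split on f. With f = true, the clauses containing f are satisfied and NOT f drops from the rest; 0 of the 2^5 = 32 assignments to the other variables satisfy what remains.
With f = false, by the same count on the reduced clause set, 4 assignments work.
(One model: a=F, b=F, c=F, d=T, e=T, f=F.)
Total: 0 + 4 = 4.

4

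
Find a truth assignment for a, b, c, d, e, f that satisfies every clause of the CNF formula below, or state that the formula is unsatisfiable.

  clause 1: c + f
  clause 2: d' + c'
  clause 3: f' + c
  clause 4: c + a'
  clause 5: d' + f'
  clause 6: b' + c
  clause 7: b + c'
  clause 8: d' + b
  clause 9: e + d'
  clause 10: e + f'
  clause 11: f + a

Branch on c: set c = 1.
The clause (d') is unit, so d = 0.
The clause (b) is unit, so b = 1.
Branch on e: set e = 1.
Branch on f: set f = 0.
The clause (a) is unit, so a = 1.
All clauses are satisfied.

a=1; b=1; c=1; d=0; e=1; f=0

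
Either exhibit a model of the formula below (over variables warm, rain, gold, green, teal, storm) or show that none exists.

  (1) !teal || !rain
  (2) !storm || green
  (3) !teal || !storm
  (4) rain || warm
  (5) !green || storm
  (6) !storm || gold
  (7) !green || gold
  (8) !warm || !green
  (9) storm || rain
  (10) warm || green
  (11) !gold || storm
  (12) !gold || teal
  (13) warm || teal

warm ↦ true,  rain ↦ true,  gold ↦ false,  green ↦ false,  teal ↦ false,  storm ↦ false

Suppose teal = false.
From the singleton clause (!gold), gold = false.
From the singleton clause (!storm), storm = false.
From the singleton clause (!green), green = false.
From the singleton clause (rain), rain = true.
From the singleton clause (warm), warm = true.
Every clause now holds.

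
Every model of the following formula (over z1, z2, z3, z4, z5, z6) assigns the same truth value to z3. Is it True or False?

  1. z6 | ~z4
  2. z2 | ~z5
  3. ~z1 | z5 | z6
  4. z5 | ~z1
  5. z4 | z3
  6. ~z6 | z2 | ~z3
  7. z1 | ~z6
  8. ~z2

Suppose z3 = 0.
Unit clause (z4) forces z4 = 1.
Unit clause (z6) forces z6 = 1.
Unit clause (z1) forces z1 = 1.
Unit clause (z5) forces z5 = 1.
Unit clause (z2) forces z2 = 1.
But (~z2) is also a unit clause — contradiction.
So every satisfying assignment has z3 = True.

True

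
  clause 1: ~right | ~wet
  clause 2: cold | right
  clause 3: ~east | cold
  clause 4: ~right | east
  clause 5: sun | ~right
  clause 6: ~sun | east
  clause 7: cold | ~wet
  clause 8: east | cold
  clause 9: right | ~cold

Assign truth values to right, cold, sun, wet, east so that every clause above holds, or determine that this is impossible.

right: 1,  cold: 1,  sun: 1,  wet: 0,  east: 1

Suppose right = 1.
Unit clause (~wet) forces wet = 0.
Unit clause (east) forces east = 1.
Unit clause (cold) forces cold = 1.
Unit clause (sun) forces sun = 1.
This assignment satisfies each clause.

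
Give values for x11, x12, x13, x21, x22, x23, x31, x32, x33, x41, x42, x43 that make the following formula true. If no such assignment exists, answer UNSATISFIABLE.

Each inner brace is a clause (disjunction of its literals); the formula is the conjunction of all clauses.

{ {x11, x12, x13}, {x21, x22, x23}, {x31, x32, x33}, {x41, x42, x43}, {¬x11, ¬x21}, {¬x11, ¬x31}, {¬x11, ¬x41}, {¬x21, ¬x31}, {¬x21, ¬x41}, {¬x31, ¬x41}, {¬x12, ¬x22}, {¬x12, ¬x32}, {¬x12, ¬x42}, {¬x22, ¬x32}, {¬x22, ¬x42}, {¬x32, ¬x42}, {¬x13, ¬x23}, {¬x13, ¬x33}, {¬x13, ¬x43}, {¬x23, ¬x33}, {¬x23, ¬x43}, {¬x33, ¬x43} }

Suppose x11 = False.
Suppose x12 = True.
The clause (¬x22) is unit, so x22 = False.
The clause (¬x32) is unit, so x32 = False.
The clause (¬x42) is unit, so x42 = False.
Suppose x21 = True.
The clause (¬x31) is unit, so x31 = False.
The clause (x33) is unit, so x33 = True.
The clause (¬x41) is unit, so x41 = False.
The clause (x43) is unit, so x43 = True.
Now (¬x43) is unsatisfied and unit — conflict.
So x21 must be the other value — set x21 = False.
The clause (x23) is unit, so x23 = True.
The clause (¬x13) is unit, so x13 = False.
The clause (¬x33) is unit, so x33 = False.
The clause (x31) is unit, so x31 = True.
The clause (¬x41) is unit, so x41 = False.
The clause (x43) is unit, so x43 = True.
Now (¬x43) is unsatisfied and unit — conflict.
Either choice for x21 ends in contradiction.
So x12 must be the other value — set x12 = False.
The clause (x13) is unit, so x13 = True.
The clause (¬x23) is unit, so x23 = False.
The clause (¬x33) is unit, so x33 = False.
The clause (¬x43) is unit, so x43 = False.
Suppose x21 = True.
The clause (¬x31) is unit, so x31 = False.
The clause (x32) is unit, so x32 = True.
The clause (¬x41) is unit, so x41 = False.
The clause (x42) is unit, so x42 = True.
Now (¬x42) is unsatisfied and unit — conflict.
So x21 must be the other value — set x21 = False.
The clause (x22) is unit, so x22 = True.
The clause (¬x32) is unit, so x32 = False.
The clause (x31) is unit, so x31 = True.
The clause (¬x41) is unit, so x41 = False.
The clause (x42) is unit, so x42 = True.
Now (¬x42) is unsatisfied and unit — conflict.
Either choice for x21 ends in contradiction.
Either choice for x12 ends in contradiction.
So x11 must be the other value — set x11 = True.
The clause (¬x21) is unit, so x21 = False.
The clause (¬x31) is unit, so x31 = False.
The clause (¬x41) is unit, so x41 = False.
Suppose x22 = True.
The clause (¬x12) is unit, so x12 = False.
The clause (¬x32) is unit, so x32 = False.
The clause (x33) is unit, so x33 = True.
The clause (¬x42) is unit, so x42 = False.
The clause (x43) is unit, so x43 = True.
Now (¬x43) is unsatisfied and unit — conflict.
So x22 must be the other value — set x22 = False.
The clause (x23) is unit, so x23 = True.
The clause (¬x13) is unit, so x13 = False.
The clause (¬x33) is unit, so x33 = False.
The clause (x32) is unit, so x32 = True.
The clause (¬x12) is unit, so x12 = False.
The clause (¬x42) is unit, so x42 = False.
The clause (x43) is unit, so x43 = True.
Now (¬x43) is unsatisfied and unit — conflict.
Either choice for x22 ends in contradiction.
Either choice for x11 ends in contradiction.

UNSATISFIABLE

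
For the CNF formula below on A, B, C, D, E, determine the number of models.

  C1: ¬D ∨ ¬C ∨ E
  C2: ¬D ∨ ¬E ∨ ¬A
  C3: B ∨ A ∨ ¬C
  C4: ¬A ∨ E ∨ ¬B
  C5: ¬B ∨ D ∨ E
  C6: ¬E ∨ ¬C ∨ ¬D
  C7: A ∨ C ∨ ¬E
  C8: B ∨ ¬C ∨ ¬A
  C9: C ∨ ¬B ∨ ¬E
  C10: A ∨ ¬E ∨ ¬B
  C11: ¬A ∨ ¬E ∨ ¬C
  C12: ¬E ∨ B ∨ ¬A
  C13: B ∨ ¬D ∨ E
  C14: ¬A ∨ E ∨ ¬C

There are 2^5 = 32 truth assignments over (A, B, C, D, E).
Split on D. With D = True, the clauses containing D are satisfied and ¬D drops from the rest; 1 of the 2^4 = 16 assignments to the other variables satisfy what remains.
With D = False, by the same count on the reduced clause set, 2 assignments work.
(One model: A=F, B=F, C=F, D=F, E=F.)
Total: 1 + 2 = 3.

3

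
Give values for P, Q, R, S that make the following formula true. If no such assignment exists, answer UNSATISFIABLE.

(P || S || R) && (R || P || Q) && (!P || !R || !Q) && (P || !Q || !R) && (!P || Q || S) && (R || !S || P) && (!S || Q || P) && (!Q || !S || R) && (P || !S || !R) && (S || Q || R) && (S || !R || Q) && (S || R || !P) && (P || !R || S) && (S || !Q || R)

Case P = true:
Case R = false:
From the singleton clause (S), S = true.
From the singleton clause (!Q), Q = false.
Every clause now holds.

P=true,  Q=false,  R=false,  S=true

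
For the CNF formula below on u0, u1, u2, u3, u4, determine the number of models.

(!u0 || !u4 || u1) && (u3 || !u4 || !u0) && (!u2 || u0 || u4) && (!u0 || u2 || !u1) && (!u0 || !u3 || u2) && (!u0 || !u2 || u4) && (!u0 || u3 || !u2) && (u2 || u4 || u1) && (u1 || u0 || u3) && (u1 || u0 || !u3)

There are 2^5 = 32 truth assignments over (u0, u1, u2, u3, u4).
Split on u0. With u0 = true, the clauses containing u0 are satisfied and !u0 drops from the rest; 1 of the 2^4 = 16 assignments to the other variables satisfy what remains.
With u0 = false, by the same count on the reduced clause set, 6 assignments work.
(One model: u0=F, u1=T, u2=F, u3=F, u4=F.)
Total: 1 + 6 = 7.

7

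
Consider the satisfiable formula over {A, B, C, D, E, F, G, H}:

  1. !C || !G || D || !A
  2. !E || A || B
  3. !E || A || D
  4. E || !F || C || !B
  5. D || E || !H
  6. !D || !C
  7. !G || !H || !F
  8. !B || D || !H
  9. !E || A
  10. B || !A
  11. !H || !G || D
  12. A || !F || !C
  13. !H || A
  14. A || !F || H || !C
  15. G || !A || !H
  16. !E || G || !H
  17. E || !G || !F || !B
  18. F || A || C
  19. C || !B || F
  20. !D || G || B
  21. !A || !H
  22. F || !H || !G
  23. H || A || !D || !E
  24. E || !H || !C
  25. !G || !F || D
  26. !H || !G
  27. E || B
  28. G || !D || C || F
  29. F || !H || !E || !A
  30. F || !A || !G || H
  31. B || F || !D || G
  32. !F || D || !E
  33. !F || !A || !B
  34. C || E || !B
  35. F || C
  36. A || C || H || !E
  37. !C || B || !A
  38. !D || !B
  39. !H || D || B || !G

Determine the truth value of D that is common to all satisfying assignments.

Suppose D = true.
The clause (!C) is unit, so C = false.
The clause (F) is unit, so F = true.
The clause (!B) is unit, so B = false.
The clause (!A) is unit, so A = false.
The clause (!E) is unit, so E = false.
That conflicts with the unit clause (E).
So every satisfying assignment has D = False.

False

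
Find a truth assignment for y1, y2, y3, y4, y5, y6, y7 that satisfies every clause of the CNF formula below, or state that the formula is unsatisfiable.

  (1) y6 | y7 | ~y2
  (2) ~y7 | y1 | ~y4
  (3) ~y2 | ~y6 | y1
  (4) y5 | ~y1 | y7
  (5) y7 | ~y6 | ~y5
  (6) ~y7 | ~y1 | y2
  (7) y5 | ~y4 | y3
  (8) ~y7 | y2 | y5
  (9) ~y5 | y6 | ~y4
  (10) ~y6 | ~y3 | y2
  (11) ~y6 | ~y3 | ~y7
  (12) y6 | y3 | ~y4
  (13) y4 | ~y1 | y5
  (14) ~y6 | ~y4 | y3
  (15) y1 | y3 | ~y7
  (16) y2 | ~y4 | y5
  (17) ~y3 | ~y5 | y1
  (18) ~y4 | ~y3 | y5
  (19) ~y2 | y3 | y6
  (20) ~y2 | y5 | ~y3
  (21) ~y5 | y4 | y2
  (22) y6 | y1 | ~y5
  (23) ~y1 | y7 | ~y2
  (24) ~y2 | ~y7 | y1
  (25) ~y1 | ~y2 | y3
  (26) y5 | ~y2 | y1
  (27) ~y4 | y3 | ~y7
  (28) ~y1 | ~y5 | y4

Try y6 = 0.
Try y7 = 0.
The clause (~y2) is unit, so y2 = 0.
Try y5 = 0.
The clause (~y1) is unit, so y1 = 0.
The clause (~y4) is unit, so y4 = 0.
No clause remains; y3 is free.

y1: 0, y2: 0, y3: 1, y4: 0, y5: 0, y6: 0, y7: 0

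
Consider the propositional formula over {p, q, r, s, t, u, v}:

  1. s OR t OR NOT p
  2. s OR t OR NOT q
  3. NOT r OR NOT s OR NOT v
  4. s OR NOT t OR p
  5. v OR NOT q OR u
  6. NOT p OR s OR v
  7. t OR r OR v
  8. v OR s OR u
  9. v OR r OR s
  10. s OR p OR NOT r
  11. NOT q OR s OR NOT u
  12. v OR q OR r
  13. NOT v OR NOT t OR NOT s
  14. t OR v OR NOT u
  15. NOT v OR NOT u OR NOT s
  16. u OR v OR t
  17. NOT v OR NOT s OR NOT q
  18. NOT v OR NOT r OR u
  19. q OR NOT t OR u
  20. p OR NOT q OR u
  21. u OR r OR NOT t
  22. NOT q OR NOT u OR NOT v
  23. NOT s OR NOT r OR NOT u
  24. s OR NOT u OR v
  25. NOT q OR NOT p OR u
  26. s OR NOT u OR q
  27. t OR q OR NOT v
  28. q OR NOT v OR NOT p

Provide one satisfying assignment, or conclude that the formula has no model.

Suppose s = true.
Suppose r = false.
Suppose t = true.
The clause (NOT v) is unit, so v = false.
The clause (q) is unit, so q = true.
The clause (u) is unit, so u = true.
Every clause is now satisfied; p is unconstrained.

p: true; q: true; r: false; s: true; t: true; u: true; v: false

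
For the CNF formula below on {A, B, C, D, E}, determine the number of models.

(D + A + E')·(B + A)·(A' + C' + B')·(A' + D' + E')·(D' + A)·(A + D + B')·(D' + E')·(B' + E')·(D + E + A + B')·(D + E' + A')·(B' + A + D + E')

6

There are 2^5 = 32 truth assignments over (A, B, C, D, E).
Split on C. With C = 1, the clauses containing C are satisfied and C' drops from the rest; 2 of the 2^4 = 16 assignments to the other variables satisfy what remains.
With C = 0, by the same count on the reduced clause set, 4 assignments work.
Total: 2 + 4 = 6.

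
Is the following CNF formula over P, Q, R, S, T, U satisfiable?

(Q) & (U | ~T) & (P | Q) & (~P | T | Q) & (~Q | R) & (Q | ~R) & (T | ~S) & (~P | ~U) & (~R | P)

From the singleton clause (Q), Q = 1.
From the singleton clause (R), R = 1.
From the singleton clause (P), P = 1.
From the singleton clause (~U), U = 0.
From the singleton clause (~T), T = 0.
From the singleton clause (~S), S = 0.
Every clause now holds.
A satisfying assignment: P=1, Q=1, R=1, S=0, T=0, U=0.

Yes, satisfiable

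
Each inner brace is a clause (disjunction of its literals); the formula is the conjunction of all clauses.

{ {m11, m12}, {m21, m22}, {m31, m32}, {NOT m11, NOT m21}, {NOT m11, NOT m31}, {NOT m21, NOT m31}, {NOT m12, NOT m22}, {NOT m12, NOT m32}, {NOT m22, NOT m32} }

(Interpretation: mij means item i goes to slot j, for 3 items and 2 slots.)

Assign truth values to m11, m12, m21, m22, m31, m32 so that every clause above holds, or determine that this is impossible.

UNSATISFIABLE

Try m11 = true.
From the singleton clause (NOT m21), m21 = false.
From the singleton clause (m22), m22 = true.
From the singleton clause (NOT m31), m31 = false.
From the singleton clause (m32), m32 = true.
But (NOT m32) is also a unit clause — contradiction.
Undo m11 and try m11 = false.
From the singleton clause (m12), m12 = true.
From the singleton clause (NOT m22), m22 = false.
From the singleton clause (m21), m21 = true.
From the singleton clause (NOT m31), m31 = false.
From the singleton clause (m32), m32 = true.
But (NOT m32) is also a unit clause — contradiction.
Neither m11 = true nor m11 = false works.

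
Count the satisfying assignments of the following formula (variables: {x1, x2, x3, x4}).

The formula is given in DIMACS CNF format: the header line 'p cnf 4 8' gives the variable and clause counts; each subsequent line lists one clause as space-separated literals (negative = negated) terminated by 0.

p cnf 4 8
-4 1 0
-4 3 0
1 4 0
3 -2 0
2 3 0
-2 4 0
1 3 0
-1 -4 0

1

There are 2^4 = 16 truth assignments over (x1, x2, x3, x4).
Split on x3. With x3 = True, the clauses containing x3 are satisfied and ¬x3 drops from the rest; 1 of the 2^3 = 8 assignments to the other variables satisfy what remains.
With x3 = False, by the same count on the reduced clause set, 0 assignments work.
Total: 1 + 0 = 1.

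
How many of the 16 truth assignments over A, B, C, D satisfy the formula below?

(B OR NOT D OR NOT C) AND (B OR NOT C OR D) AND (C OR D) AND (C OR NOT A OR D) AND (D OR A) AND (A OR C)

There are 2^4 = 16 truth assignments over (A, B, C, D).
Check each against the 6 clauses (columns in the order A, B, C, D):
  F F F F  ✗ fails (C OR D)
  F F F T  ✗ fails (A OR C)
  F F T F  ✗ fails (B OR NOT C OR D)
  F F T T  ✗ fails (B OR NOT D OR NOT C)
  F T F F  ✗ fails (C OR D)
  F T F T  ✗ fails (A OR C)
  F T T F  ✗ fails (D OR A)
  F T T T  ✓ satisfies all
  T F F F  ✗ fails (C OR D)
  T F F T  ✓ satisfies all
  T F T F  ✗ fails (B OR NOT C OR D)
  T F T T  ✗ fails (B OR NOT D OR NOT C)
  T T F F  ✗ fails (C OR D)
  T T F T  ✓ satisfies all
  T T T F  ✓ satisfies all
  T T T T  ✓ satisfies all
5 of the 16 rows are models.

5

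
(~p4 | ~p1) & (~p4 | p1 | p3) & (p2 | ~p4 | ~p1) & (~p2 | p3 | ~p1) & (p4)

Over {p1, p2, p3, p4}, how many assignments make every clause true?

There are 2^4 = 16 truth assignments over (p1, p2, p3, p4).
Check each against the 5 clauses (columns in the order p1, p2, p3, p4):
  F F F F  ✗ fails (p4)
  F F F T  ✗ fails (~p4 | p1 | p3)
  F F T F  ✗ fails (p4)
  F F T T  ✓ satisfies all
  F T F F  ✗ fails (p4)
  F T F T  ✗ fails (~p4 | p1 | p3)
  F T T F  ✗ fails (p4)
  F T T T  ✓ satisfies all
  T F F F  ✗ fails (p4)
  T F F T  ✗ fails (~p4 | ~p1)
  T F T F  ✗ fails (p4)
  T F T T  ✗ fails (~p4 | ~p1)
  T T F F  ✗ fails (~p2 | p3 | ~p1)
  T T F T  ✗ fails (~p4 | ~p1)
  T T T F  ✗ fails (p4)
  T T T T  ✗ fails (~p4 | ~p1)
2 of the 16 rows are models.

2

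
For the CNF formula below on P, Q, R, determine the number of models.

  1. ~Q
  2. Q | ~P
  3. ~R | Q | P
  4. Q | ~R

There are 2^3 = 8 truth assignments over (P, Q, R).
Check each against the 4 clauses (columns in the order P, Q, R):
  F F F  ✓ satisfies all
  F F T  ✗ fails (~R | Q | P)
  F T F  ✗ fails (~Q)
  F T T  ✗ fails (~Q)
  T F F  ✗ fails (Q | ~P)
  T F T  ✗ fails (Q | ~P)
  T T F  ✗ fails (~Q)
  T T T  ✗ fails (~Q)
1 of the 8 rows is a model.

1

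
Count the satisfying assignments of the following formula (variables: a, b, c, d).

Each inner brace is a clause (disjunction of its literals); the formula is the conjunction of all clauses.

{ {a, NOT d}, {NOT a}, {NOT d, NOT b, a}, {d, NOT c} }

2

There are 2^4 = 16 truth assignments over (a, b, c, d).
Check each against the 4 clauses (columns in the order a, b, c, d):
  F F F F  ✓ satisfies all
  F F F T  ✗ fails (a OR NOT d)
  F F T F  ✗ fails (d OR NOT c)
  F F T T  ✗ fails (a OR NOT d)
  F T F F  ✓ satisfies all
  F T F T  ✗ fails (a OR NOT d)
  F T T F  ✗ fails (d OR NOT c)
  F T T T  ✗ fails (a OR NOT d)
  T F F F  ✗ fails (NOT a)
  T F F T  ✗ fails (NOT a)
  T F T F  ✗ fails (NOT a)
  T F T T  ✗ fails (NOT a)
  T T F F  ✗ fails (NOT a)
  T T F T  ✗ fails (NOT a)
  T T T F  ✗ fails (NOT a)
  T T T T  ✗ fails (NOT a)
2 of the 16 rows are models.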